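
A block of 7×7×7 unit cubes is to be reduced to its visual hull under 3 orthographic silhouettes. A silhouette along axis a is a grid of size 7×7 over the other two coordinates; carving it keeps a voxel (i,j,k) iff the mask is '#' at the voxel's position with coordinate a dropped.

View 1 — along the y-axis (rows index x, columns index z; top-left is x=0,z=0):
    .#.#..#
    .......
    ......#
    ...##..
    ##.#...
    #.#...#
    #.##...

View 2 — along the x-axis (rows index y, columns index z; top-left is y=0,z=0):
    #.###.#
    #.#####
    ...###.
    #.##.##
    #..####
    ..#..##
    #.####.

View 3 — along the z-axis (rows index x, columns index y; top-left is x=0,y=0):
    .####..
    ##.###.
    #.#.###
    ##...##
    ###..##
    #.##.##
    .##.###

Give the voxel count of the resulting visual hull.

start: 7×7×7 = 343 voxels
[1] y-view keeps 15 columns → grid now 105
[2] x-view keeps 32 columns → grid now 69
[3] z-view keeps 33 columns → grid now 43

43 voxels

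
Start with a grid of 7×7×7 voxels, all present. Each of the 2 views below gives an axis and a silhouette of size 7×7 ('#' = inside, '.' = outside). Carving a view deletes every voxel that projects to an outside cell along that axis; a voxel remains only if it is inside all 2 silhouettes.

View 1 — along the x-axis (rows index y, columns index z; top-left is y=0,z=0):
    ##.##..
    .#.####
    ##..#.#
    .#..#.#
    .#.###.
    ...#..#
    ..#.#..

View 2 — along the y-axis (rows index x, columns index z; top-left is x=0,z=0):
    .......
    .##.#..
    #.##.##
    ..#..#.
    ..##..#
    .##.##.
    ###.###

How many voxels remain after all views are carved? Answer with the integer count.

remaining voxels: 71

initial block: 7^3 = 343
  1. axis=0 (YZ plane), |mask|=24  ⇒  voxels=168
  2. axis=1 (XZ plane), |mask|=23  ⇒  voxels=71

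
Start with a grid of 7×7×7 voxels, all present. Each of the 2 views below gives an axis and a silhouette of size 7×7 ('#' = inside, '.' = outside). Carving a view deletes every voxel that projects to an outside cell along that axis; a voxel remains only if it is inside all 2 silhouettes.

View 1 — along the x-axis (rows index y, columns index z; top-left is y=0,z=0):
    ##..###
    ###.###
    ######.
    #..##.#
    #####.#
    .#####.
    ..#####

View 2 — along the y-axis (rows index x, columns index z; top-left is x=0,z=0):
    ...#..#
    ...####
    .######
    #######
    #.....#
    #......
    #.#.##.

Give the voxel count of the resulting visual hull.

voxel count = 138

before carving: 343 voxels (7×7×7)
V1 x: intersect with YZ mask (37 set) -- 259 left
V2 y: intersect with XZ mask (26 set) -- 138 left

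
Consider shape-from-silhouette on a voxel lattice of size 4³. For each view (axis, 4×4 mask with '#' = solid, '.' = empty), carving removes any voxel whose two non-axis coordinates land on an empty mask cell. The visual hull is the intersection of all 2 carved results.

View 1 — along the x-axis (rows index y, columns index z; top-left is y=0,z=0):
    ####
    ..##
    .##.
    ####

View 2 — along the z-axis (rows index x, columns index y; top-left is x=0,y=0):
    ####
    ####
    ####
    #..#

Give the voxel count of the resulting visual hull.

full grid |V| = 64
V1 x: intersect with YZ mask (12 set) -- 48 left
V2 z: intersect with XY mask (14 set) -- 44 left

|visual hull| = 44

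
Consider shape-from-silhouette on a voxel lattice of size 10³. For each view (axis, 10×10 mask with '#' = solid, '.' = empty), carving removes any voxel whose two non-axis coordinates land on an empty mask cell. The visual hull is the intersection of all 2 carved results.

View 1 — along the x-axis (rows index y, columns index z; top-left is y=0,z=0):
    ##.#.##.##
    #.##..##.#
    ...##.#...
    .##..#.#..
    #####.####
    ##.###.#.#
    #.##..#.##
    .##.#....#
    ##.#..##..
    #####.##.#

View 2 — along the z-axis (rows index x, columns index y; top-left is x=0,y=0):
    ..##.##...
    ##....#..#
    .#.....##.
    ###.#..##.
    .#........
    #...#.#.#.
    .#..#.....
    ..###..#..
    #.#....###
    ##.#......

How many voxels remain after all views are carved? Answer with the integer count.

before carving: 1000 voxels (10×10×10)
V1 x: intersect with YZ mask (59 set) -- 590 left
V2 z: intersect with XY mask (36 set) -- 208 left

|visual hull| = 208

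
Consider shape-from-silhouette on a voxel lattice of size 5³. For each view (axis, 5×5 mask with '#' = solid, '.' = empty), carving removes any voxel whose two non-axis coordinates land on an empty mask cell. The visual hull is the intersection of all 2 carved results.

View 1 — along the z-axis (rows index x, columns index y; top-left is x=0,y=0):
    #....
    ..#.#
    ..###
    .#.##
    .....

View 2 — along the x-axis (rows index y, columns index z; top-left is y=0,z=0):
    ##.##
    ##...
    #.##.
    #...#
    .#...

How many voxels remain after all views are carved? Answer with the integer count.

|visual hull| = 19

start: 5×5×5 = 125 voxels
after view 1 [z-axis, 9 of 25 cells solid] → remaining = 45
after view 2 [x-axis, 12 of 25 cells solid] → remaining = 19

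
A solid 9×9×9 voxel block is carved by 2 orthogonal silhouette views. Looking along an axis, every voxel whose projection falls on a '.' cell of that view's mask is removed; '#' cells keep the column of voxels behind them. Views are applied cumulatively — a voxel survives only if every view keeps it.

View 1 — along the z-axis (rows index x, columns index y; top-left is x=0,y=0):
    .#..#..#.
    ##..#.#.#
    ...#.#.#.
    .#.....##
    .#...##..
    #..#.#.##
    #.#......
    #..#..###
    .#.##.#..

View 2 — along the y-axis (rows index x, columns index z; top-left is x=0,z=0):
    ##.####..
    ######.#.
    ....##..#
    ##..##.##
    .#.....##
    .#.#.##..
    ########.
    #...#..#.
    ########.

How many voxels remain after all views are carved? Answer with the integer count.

voxel count = 172

start: 9×9×9 = 729 voxels
carve view 1 (along z, XY-mask fill 33/81): 297 voxels remain
carve view 2 (along y, XZ-mask fill 48/81): 172 voxels remain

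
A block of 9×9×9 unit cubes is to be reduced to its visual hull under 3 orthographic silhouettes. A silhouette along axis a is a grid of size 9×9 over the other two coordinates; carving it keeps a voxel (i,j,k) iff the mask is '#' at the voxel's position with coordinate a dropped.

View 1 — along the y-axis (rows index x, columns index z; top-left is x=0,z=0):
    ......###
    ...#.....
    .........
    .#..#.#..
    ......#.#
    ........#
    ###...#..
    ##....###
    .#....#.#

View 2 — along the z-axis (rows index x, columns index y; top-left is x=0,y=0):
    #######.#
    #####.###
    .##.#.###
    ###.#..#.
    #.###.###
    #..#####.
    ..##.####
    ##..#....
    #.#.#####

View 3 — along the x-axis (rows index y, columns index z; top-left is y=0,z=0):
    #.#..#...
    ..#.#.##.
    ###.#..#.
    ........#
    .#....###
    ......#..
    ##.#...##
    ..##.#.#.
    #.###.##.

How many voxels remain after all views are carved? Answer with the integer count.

before carving: 729 voxels (9×9×9)
after view 1 [y-axis, 22 of 81 cells solid] → remaining = 198
after view 2 [z-axis, 56 of 81 cells solid] → remaining = 127
after view 3 [x-axis, 33 of 81 cells solid] → remaining = 54

remaining voxels: 54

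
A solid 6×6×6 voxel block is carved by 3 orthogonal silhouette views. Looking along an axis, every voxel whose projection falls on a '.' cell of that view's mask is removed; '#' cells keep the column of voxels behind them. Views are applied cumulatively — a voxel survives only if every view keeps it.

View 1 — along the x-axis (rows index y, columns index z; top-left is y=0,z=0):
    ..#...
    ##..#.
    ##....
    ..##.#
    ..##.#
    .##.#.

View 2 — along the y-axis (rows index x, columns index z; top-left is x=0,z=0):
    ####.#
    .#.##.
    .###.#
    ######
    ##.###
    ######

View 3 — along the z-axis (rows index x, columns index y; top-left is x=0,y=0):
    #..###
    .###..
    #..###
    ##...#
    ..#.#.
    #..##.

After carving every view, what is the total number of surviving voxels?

voxel count = 40

initial block: 6^3 = 216
[1] x-view keeps 15 columns → grid now 90
[2] y-view keeps 29 columns → grid now 72
[3] z-view keeps 19 columns → grid now 40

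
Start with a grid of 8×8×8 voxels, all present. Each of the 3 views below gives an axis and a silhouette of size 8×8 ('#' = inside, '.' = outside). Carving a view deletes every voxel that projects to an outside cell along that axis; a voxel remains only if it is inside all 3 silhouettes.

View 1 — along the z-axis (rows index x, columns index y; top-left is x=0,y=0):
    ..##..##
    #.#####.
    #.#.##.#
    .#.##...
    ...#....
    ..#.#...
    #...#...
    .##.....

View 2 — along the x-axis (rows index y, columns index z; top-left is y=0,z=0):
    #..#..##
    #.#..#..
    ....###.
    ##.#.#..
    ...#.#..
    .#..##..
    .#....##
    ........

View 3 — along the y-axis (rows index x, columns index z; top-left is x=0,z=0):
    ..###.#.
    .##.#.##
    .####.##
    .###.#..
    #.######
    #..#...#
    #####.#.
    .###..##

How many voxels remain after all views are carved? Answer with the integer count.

voxel count = 39

before carving: 512 voxels (8×8×8)
step 1: project along z, AND mask (25/64) → |grid| = 200
step 2: project along x, AND mask (22/64) → |grid| = 71
step 3: project along y, AND mask (40/64) → |grid| = 39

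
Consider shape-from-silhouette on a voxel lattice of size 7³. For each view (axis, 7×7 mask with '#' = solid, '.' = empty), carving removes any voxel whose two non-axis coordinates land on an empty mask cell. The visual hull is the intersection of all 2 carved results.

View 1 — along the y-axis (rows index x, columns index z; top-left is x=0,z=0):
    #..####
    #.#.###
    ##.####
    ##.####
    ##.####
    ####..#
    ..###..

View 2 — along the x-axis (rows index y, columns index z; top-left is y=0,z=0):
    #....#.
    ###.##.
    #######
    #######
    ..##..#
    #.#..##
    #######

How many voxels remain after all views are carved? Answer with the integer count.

initial block: 7^3 = 343
[1] y-view keeps 36 columns → grid now 252
[2] x-view keeps 35 columns → grid now 178

voxel count = 178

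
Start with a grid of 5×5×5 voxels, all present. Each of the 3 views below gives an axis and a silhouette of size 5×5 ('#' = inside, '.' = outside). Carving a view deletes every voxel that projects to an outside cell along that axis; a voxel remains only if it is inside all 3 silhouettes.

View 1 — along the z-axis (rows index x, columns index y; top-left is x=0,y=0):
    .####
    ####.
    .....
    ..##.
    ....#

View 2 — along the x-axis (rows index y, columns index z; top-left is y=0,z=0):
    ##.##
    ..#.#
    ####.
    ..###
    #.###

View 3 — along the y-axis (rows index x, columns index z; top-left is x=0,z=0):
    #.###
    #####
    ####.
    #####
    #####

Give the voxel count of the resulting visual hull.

|visual hull| = 36

before carving: 125 voxels (5×5×5)
[1] z-view keeps 11 columns → grid now 55
[2] x-view keeps 17 columns → grid now 37
[3] y-view keeps 23 columns → grid now 36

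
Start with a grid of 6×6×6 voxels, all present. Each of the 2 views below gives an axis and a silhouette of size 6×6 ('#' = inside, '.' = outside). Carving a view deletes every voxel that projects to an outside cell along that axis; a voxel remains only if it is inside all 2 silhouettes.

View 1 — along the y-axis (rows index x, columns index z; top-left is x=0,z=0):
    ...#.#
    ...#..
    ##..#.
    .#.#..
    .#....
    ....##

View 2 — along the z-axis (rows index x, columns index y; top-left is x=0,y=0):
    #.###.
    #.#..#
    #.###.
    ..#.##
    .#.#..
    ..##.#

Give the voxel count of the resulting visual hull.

start: 6×6×6 = 216 voxels
after view 1 [y-axis, 11 of 36 cells solid] → remaining = 66
after view 2 [z-axis, 19 of 36 cells solid] → remaining = 37

remaining voxels: 37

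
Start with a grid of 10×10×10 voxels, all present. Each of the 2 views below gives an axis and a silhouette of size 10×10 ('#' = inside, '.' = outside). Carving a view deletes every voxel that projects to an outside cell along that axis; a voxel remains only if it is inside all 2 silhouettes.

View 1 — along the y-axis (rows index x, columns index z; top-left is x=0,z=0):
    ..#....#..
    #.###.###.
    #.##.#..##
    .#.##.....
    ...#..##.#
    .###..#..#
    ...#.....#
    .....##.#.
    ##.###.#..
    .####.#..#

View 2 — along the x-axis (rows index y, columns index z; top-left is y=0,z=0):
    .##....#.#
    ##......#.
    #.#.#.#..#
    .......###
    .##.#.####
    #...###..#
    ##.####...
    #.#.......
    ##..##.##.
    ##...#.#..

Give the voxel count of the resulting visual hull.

182 voxels

before carving: 1000 voxels (10×10×10)
V1 y: intersect with XZ mask (44 set) -- 440 left
V2 x: intersect with YZ mask (45 set) -- 182 left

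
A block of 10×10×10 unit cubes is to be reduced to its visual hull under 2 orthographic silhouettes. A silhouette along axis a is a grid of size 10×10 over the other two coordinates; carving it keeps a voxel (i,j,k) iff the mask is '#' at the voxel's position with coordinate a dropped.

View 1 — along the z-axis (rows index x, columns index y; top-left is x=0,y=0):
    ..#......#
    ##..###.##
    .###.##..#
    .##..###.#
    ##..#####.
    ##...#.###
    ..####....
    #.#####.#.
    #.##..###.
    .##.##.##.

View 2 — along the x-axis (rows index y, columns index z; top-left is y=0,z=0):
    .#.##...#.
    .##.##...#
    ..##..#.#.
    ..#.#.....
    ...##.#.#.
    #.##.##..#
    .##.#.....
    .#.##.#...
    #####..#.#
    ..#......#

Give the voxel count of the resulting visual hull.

start: 10×10×10 = 1000 voxels
step 1: project along z, AND mask (57/100) → |grid| = 570
step 2: project along x, AND mask (41/100) → |grid| = 244

244 voxels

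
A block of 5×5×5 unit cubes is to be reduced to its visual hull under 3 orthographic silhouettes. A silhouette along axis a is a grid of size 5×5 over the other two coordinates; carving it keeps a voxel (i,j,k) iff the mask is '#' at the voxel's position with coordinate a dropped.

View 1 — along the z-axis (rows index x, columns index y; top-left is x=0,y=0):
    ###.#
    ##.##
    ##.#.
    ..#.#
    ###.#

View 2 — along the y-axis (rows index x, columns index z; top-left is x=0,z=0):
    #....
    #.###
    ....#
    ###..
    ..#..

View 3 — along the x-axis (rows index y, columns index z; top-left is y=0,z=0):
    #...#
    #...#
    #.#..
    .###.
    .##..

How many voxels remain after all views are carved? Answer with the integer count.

initial block: 5^3 = 125
carve view 1 (along z, XY-mask fill 17/25): 85 voxels remain
carve view 2 (along y, XZ-mask fill 10/25): 33 voxels remain
carve view 3 (along x, YZ-mask fill 11/25): 18 voxels remain

|visual hull| = 18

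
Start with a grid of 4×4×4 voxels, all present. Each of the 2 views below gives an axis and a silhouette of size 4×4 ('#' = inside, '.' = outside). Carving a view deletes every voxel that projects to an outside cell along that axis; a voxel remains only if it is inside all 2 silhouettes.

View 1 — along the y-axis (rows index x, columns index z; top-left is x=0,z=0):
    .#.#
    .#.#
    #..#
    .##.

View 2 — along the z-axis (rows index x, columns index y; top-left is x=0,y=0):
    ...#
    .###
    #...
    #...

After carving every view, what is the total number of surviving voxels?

voxel count = 12

full grid |V| = 64
  1. axis=1 (XZ plane), |mask|=8  ⇒  voxels=32
  2. axis=2 (XY plane), |mask|=6  ⇒  voxels=12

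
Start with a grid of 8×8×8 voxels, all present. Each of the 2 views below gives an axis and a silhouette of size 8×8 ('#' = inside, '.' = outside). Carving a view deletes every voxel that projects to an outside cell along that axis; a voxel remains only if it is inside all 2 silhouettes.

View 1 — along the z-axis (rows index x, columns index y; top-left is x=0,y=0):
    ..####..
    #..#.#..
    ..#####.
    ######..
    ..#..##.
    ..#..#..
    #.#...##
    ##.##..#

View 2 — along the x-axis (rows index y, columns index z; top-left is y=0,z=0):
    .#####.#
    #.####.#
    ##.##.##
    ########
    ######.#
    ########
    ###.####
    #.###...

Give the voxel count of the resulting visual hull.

remaining voxels: 217

start: 8×8×8 = 512 voxels
step 1: project along z, AND mask (32/64) → |grid| = 256
step 2: project along x, AND mask (52/64) → |grid| = 217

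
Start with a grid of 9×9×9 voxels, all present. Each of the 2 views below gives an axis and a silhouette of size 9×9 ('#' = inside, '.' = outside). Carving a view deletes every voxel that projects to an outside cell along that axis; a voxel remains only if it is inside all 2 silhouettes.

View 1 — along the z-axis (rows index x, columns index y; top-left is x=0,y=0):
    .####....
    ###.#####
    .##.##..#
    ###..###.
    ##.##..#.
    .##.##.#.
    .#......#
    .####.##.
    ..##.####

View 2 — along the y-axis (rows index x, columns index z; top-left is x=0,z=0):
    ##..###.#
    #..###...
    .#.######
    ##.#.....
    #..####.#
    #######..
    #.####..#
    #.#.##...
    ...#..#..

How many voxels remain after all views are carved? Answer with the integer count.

full grid |V| = 729
[1] z-view keeps 47 columns → grid now 423
[2] y-view keeps 45 columns → grid now 222

remaining voxels: 222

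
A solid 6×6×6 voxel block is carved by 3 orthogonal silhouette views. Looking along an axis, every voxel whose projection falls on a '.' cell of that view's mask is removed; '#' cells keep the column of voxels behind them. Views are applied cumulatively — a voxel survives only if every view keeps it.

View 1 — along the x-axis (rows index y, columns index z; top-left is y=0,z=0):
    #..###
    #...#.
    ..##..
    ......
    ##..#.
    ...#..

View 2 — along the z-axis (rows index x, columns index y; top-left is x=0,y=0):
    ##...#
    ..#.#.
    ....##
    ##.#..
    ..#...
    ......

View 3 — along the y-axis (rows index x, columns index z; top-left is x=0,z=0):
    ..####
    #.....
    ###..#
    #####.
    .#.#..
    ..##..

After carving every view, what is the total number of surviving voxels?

|visual hull| = 14

initial block: 6^3 = 216
  1. axis=0 (YZ plane), |mask|=12  ⇒  voxels=72
  2. axis=2 (XY plane), |mask|=11  ⇒  voxels=24
  3. axis=1 (XZ plane), |mask|=18  ⇒  voxels=14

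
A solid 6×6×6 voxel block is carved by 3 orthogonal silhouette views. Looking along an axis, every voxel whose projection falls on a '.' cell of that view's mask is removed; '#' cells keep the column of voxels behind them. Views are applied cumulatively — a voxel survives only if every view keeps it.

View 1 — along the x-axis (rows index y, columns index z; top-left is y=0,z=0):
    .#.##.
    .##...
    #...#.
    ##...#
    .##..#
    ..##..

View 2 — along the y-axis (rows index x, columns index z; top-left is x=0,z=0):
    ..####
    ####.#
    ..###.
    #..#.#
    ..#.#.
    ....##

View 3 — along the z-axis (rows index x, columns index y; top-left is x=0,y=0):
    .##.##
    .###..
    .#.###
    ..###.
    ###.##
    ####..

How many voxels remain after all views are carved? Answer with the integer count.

full grid |V| = 216
  1. axis=0 (YZ plane), |mask|=15  ⇒  voxels=90
  2. axis=1 (XZ plane), |mask|=19  ⇒  voxels=44
  3. axis=2 (XY plane), |mask|=23  ⇒  voxels=28

remaining voxels: 28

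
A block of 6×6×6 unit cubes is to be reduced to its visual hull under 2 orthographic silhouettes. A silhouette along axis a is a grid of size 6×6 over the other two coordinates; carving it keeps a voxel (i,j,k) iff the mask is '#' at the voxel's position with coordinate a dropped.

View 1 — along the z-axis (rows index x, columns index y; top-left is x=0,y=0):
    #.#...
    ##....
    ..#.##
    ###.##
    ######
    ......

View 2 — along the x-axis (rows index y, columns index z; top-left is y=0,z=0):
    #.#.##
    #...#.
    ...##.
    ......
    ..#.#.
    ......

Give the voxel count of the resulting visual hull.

36 voxels

full grid |V| = 216
after view 1 [z-axis, 18 of 36 cells solid] → remaining = 108
after view 2 [x-axis, 10 of 36 cells solid] → remaining = 36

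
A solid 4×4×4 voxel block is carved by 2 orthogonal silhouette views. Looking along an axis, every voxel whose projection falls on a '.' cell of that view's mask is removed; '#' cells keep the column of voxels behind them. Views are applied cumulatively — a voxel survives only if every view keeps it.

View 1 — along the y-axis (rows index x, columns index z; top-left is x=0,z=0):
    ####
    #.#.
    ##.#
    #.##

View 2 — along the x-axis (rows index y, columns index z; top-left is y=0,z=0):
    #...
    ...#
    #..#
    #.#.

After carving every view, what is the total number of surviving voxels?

21 voxels

full grid |V| = 64
  1. axis=1 (XZ plane), |mask|=12  ⇒  voxels=48
  2. axis=0 (YZ plane), |mask|=6  ⇒  voxels=21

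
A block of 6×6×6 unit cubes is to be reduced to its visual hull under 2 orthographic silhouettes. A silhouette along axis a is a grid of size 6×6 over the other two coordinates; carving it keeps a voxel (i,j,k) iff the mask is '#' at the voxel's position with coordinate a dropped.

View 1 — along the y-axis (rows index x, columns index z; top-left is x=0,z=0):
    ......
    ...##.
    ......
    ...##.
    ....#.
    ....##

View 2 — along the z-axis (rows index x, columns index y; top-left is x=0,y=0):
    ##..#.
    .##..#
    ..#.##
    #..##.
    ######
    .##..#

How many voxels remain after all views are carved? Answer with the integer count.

|visual hull| = 24

before carving: 216 voxels (6×6×6)
carve view 1 (along y, XZ-mask fill 7/36): 42 voxels remain
carve view 2 (along z, XY-mask fill 21/36): 24 voxels remain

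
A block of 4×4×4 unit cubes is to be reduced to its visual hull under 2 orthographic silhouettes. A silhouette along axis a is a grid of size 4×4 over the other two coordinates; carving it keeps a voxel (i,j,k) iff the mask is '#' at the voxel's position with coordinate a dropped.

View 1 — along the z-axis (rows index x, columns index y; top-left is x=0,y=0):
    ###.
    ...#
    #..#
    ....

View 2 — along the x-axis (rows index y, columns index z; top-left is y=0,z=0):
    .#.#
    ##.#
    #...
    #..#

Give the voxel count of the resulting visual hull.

initial block: 4^3 = 64
[1] z-view keeps 6 columns → grid now 24
[2] x-view keeps 8 columns → grid now 12

|visual hull| = 12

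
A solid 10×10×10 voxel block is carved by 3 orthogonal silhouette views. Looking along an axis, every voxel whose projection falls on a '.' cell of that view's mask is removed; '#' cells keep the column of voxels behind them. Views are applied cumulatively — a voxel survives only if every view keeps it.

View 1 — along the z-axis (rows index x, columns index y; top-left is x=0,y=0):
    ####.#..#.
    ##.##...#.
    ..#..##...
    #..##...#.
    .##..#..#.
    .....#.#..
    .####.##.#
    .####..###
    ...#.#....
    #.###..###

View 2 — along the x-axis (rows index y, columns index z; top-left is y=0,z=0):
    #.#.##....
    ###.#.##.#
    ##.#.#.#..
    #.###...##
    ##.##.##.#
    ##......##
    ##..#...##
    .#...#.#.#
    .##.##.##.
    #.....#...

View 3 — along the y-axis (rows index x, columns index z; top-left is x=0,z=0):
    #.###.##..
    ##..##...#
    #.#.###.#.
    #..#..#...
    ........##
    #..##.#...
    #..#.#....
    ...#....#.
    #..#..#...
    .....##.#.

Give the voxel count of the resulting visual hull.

full grid |V| = 1000
step 1: project along z, AND mask (47/100) → |grid| = 470
step 2: project along x, AND mask (50/100) → |grid| = 246
step 3: project along y, AND mask (37/100) → |grid| = 81

81 voxels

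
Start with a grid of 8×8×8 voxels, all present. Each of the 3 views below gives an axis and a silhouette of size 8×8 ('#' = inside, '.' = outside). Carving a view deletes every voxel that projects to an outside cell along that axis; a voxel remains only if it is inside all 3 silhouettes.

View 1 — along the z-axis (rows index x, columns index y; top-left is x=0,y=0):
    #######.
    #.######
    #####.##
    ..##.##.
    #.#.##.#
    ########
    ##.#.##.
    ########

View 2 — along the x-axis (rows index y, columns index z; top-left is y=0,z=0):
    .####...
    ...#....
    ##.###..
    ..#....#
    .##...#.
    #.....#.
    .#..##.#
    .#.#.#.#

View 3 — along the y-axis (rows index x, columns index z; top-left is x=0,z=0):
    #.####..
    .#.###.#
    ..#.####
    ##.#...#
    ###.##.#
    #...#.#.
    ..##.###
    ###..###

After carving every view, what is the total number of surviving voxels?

full grid |V| = 512
V1 z: intersect with XY mask (51 set) -- 408 left
V2 x: intersect with YZ mask (25 set) -- 162 left
V3 y: intersect with XZ mask (39 set) -- 96 left

96 voxels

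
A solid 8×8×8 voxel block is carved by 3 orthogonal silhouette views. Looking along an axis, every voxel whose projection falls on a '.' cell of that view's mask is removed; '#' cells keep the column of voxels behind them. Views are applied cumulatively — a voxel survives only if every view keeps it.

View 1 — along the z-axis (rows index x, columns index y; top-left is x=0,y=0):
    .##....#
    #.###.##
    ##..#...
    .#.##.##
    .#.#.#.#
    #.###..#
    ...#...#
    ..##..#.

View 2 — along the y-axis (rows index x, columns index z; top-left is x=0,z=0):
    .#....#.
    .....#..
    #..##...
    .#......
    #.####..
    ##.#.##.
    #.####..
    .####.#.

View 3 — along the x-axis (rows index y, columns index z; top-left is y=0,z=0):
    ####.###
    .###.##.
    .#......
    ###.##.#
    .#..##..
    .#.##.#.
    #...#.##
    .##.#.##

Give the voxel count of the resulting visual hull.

full grid |V| = 512
V1 z: intersect with XY mask (31 set) -- 248 left
V2 y: intersect with XZ mask (27 set) -- 96 left
V3 x: intersect with YZ mask (35 set) -- 52 left

|visual hull| = 52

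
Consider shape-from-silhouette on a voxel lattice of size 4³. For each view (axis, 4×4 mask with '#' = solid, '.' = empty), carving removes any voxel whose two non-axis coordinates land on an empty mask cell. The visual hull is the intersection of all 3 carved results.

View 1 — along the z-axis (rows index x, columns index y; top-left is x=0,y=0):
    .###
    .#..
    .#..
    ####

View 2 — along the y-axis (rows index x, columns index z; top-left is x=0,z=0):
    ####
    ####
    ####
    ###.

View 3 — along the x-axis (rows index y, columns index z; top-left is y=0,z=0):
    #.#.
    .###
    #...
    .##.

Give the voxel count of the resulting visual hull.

initial block: 4^3 = 64
  1. axis=2 (XY plane), |mask|=9  ⇒  voxels=36
  2. axis=1 (XZ plane), |mask|=15  ⇒  voxels=32
  3. axis=0 (YZ plane), |mask|=8  ⇒  voxels=19

voxel count = 19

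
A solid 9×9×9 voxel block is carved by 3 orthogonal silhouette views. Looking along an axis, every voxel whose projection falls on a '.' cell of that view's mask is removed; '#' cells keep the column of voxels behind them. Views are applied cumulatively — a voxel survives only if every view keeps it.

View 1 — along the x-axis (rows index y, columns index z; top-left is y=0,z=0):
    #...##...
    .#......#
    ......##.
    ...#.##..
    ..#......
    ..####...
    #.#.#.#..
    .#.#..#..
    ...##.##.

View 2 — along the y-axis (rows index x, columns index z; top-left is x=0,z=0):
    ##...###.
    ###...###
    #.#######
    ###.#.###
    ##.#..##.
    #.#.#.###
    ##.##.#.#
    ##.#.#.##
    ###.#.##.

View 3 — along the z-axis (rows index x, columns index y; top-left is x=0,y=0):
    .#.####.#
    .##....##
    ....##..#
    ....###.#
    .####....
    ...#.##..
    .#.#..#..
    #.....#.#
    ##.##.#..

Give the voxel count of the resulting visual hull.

full grid |V| = 729
step 1: project along x, AND mask (26/81) → |grid| = 234
step 2: project along y, AND mask (55/81) → |grid| = 154
step 3: project along z, AND mask (35/81) → |grid| = 68

68 voxels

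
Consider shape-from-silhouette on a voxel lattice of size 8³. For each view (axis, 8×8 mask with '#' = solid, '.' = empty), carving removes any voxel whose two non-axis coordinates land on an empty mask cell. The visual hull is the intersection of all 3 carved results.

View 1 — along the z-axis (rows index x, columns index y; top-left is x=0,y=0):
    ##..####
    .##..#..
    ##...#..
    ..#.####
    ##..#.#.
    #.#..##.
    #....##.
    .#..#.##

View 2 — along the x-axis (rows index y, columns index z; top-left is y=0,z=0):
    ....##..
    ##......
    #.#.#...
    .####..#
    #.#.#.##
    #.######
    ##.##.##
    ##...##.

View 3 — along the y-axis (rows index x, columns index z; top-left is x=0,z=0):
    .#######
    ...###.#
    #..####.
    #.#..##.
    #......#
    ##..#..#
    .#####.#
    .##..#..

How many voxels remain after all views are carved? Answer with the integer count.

|visual hull| = 79

initial block: 8^3 = 512
after view 1 [z-axis, 32 of 64 cells solid] → remaining = 256
after view 2 [x-axis, 34 of 64 cells solid] → remaining = 139
after view 3 [y-axis, 35 of 64 cells solid] → remaining = 79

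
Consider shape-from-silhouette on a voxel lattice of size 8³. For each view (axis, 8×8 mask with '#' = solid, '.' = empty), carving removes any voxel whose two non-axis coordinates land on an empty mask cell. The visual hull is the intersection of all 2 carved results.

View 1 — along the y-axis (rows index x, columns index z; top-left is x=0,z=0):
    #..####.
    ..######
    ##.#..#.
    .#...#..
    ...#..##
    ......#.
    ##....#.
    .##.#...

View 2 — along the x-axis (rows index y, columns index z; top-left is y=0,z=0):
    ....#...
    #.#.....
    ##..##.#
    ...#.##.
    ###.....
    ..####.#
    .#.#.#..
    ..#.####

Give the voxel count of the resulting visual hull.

start: 8×8×8 = 512 voxels
after view 1 [y-axis, 27 of 64 cells solid] → remaining = 216
after view 2 [x-axis, 27 of 64 cells solid] → remaining = 86

remaining voxels: 86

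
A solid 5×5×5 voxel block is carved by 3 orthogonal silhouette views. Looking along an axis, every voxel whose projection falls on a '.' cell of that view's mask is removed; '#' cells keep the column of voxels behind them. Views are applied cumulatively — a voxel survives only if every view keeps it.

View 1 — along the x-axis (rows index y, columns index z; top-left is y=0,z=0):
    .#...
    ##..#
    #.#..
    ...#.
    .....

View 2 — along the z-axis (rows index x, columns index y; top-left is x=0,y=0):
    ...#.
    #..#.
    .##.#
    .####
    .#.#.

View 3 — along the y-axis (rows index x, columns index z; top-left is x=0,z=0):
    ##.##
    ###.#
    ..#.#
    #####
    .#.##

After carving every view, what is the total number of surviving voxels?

|visual hull| = 13

initial block: 5^3 = 125
  1. axis=0 (YZ plane), |mask|=7  ⇒  voxels=35
  2. axis=2 (XY plane), |mask|=12  ⇒  voxels=18
  3. axis=1 (XZ plane), |mask|=18  ⇒  voxels=13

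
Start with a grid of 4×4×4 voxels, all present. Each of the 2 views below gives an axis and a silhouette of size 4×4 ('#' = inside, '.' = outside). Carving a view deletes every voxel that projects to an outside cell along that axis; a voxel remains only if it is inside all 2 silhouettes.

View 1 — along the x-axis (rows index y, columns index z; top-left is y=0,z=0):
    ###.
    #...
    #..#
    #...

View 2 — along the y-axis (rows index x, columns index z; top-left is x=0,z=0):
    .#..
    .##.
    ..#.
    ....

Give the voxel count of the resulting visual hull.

4 voxels

start: 4×4×4 = 64 voxels
V1 x: intersect with YZ mask (7 set) -- 28 left
V2 y: intersect with XZ mask (4 set) -- 4 left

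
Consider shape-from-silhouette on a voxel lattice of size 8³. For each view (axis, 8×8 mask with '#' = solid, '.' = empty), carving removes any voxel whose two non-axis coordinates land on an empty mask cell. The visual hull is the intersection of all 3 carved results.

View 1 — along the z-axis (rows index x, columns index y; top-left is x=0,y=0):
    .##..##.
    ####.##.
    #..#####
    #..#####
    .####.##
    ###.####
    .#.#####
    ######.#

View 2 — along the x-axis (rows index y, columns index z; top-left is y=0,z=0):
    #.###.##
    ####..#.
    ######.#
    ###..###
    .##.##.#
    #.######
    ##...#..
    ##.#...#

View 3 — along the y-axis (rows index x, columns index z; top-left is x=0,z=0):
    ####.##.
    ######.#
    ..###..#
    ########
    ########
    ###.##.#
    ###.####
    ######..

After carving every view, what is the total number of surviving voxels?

initial block: 8^3 = 512
[1] z-view keeps 48 columns → grid now 384
[2] x-view keeps 43 columns → grid now 255
[3] y-view keeps 52 columns → grid now 210

remaining voxels: 210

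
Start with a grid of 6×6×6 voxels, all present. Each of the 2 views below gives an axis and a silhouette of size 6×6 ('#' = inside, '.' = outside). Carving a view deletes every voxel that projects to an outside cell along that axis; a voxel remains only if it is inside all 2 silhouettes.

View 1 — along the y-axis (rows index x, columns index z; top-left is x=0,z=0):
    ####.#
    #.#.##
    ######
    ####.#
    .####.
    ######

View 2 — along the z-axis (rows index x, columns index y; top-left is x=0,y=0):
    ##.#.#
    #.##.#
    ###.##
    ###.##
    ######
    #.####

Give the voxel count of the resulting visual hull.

145 voxels

start: 6×6×6 = 216 voxels
carve view 1 (along y, XZ-mask fill 30/36): 180 voxels remain
carve view 2 (along z, XY-mask fill 29/36): 145 voxels remain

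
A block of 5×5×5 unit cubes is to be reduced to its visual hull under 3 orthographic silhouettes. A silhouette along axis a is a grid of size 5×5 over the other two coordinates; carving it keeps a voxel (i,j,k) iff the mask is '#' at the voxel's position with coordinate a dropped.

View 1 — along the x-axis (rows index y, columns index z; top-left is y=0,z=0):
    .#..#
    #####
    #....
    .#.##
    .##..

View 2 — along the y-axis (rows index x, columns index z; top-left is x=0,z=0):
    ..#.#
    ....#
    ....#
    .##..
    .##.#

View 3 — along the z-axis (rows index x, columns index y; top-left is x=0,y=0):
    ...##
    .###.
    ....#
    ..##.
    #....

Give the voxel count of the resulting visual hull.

initial block: 5^3 = 125
[1] x-view keeps 13 columns → grid now 65
[2] y-view keeps 9 columns → grid now 26
[3] z-view keeps 9 columns → grid now 7

7 voxels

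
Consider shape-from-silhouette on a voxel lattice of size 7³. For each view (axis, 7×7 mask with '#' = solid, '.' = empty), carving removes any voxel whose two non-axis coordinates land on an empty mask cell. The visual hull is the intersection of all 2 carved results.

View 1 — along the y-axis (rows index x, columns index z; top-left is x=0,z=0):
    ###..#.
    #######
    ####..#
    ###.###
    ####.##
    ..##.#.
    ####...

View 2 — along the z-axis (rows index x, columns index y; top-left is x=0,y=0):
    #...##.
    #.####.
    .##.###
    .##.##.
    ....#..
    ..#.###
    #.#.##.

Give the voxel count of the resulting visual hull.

initial block: 7^3 = 343
carve view 1 (along y, XZ-mask fill 35/49): 245 voxels remain
carve view 2 (along z, XY-mask fill 26/49): 130 voxels remain

remaining voxels: 130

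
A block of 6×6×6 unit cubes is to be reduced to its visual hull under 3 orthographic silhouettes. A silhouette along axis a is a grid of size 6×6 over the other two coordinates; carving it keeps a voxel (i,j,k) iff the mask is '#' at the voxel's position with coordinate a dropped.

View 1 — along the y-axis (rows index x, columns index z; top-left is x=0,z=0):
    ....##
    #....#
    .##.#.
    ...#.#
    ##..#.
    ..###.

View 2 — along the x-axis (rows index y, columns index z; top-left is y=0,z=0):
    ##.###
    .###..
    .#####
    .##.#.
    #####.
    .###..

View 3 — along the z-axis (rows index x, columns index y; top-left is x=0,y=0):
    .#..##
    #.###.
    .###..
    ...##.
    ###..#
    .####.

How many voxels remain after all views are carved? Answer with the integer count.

full grid |V| = 216
carve view 1 (along y, XZ-mask fill 15/36): 90 voxels remain
carve view 2 (along x, YZ-mask fill 24/36): 58 voxels remain
carve view 3 (along z, XY-mask fill 20/36): 31 voxels remain

31 voxels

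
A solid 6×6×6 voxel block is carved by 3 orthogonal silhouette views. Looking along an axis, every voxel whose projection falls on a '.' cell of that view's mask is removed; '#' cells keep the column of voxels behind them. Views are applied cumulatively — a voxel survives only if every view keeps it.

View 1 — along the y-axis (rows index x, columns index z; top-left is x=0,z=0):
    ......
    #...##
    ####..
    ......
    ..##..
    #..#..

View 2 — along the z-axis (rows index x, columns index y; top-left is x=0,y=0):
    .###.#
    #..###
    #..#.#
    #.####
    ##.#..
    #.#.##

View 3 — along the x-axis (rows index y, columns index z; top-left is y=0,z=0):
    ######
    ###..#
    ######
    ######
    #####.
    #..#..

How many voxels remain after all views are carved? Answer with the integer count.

start: 6×6×6 = 216 voxels
[1] y-view keeps 11 columns → grid now 66
[2] z-view keeps 23 columns → grid now 38
[3] x-view keeps 29 columns → grid now 32

|visual hull| = 32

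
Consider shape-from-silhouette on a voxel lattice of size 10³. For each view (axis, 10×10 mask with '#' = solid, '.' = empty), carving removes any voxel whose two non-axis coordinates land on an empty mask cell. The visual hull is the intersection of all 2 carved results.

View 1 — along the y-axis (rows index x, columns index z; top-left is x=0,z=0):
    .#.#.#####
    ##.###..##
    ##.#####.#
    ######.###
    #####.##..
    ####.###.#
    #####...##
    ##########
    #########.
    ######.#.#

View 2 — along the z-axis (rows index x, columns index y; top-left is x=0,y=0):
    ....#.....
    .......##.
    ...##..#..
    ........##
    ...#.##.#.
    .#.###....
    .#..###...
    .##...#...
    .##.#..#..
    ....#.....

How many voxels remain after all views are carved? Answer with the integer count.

full grid |V| = 1000
[1] y-view keeps 80 columns → grid now 800
[2] z-view keeps 28 columns → grid now 225

|visual hull| = 225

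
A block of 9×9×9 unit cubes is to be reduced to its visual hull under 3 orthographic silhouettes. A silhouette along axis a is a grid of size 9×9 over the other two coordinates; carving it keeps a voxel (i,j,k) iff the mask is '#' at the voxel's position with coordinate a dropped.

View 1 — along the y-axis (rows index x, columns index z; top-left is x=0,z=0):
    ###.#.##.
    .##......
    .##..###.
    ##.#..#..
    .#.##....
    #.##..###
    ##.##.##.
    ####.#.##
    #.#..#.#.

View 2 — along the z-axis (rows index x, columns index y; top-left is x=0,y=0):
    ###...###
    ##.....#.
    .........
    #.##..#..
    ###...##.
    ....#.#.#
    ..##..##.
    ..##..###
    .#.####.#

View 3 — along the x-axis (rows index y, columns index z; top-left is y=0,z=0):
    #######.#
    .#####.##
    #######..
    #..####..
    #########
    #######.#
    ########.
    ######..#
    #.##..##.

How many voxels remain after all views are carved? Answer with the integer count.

start: 9×9×9 = 729 voxels
step 1: project along y, AND mask (43/81) → |grid| = 387
step 2: project along z, AND mask (36/81) → |grid| = 174
step 3: project along x, AND mask (64/81) → |grid| = 142

remaining voxels: 142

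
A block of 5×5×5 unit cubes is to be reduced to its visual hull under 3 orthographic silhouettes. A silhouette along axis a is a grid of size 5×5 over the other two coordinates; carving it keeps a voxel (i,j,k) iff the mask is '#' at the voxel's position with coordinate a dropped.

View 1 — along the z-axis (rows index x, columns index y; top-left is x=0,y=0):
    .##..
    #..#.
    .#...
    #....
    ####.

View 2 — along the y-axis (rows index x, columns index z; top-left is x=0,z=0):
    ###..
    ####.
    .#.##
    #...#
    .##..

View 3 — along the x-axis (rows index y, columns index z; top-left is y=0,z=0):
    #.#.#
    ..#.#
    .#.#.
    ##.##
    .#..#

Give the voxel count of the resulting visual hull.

before carving: 125 voxels (5×5×5)
V1 z: intersect with XY mask (10 set) -- 50 left
V2 y: intersect with XZ mask (14 set) -- 27 left
V3 x: intersect with YZ mask (13 set) -- 14 left

remaining voxels: 14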